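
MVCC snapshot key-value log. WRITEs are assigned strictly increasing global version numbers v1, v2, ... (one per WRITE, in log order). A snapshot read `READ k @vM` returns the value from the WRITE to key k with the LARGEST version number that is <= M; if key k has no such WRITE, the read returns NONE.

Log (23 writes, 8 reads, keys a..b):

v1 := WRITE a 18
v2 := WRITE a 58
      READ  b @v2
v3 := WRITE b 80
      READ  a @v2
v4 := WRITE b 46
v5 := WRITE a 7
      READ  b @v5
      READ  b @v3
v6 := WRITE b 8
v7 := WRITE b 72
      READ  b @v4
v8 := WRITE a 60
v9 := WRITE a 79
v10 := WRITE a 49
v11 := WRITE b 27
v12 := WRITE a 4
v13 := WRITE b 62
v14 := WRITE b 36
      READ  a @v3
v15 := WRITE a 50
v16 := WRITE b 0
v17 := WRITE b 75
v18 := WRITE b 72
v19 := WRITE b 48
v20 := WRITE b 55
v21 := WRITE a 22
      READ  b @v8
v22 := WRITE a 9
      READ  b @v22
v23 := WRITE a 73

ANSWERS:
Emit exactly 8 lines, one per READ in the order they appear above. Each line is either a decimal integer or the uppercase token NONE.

v1: WRITE a=18  (a history now [(1, 18)])
v2: WRITE a=58  (a history now [(1, 18), (2, 58)])
READ b @v2: history=[] -> no version <= 2 -> NONE
v3: WRITE b=80  (b history now [(3, 80)])
READ a @v2: history=[(1, 18), (2, 58)] -> pick v2 -> 58
v4: WRITE b=46  (b history now [(3, 80), (4, 46)])
v5: WRITE a=7  (a history now [(1, 18), (2, 58), (5, 7)])
READ b @v5: history=[(3, 80), (4, 46)] -> pick v4 -> 46
READ b @v3: history=[(3, 80), (4, 46)] -> pick v3 -> 80
v6: WRITE b=8  (b history now [(3, 80), (4, 46), (6, 8)])
v7: WRITE b=72  (b history now [(3, 80), (4, 46), (6, 8), (7, 72)])
READ b @v4: history=[(3, 80), (4, 46), (6, 8), (7, 72)] -> pick v4 -> 46
v8: WRITE a=60  (a history now [(1, 18), (2, 58), (5, 7), (8, 60)])
v9: WRITE a=79  (a history now [(1, 18), (2, 58), (5, 7), (8, 60), (9, 79)])
v10: WRITE a=49  (a history now [(1, 18), (2, 58), (5, 7), (8, 60), (9, 79), (10, 49)])
v11: WRITE b=27  (b history now [(3, 80), (4, 46), (6, 8), (7, 72), (11, 27)])
v12: WRITE a=4  (a history now [(1, 18), (2, 58), (5, 7), (8, 60), (9, 79), (10, 49), (12, 4)])
v13: WRITE b=62  (b history now [(3, 80), (4, 46), (6, 8), (7, 72), (11, 27), (13, 62)])
v14: WRITE b=36  (b history now [(3, 80), (4, 46), (6, 8), (7, 72), (11, 27), (13, 62), (14, 36)])
READ a @v3: history=[(1, 18), (2, 58), (5, 7), (8, 60), (9, 79), (10, 49), (12, 4)] -> pick v2 -> 58
v15: WRITE a=50  (a history now [(1, 18), (2, 58), (5, 7), (8, 60), (9, 79), (10, 49), (12, 4), (15, 50)])
v16: WRITE b=0  (b history now [(3, 80), (4, 46), (6, 8), (7, 72), (11, 27), (13, 62), (14, 36), (16, 0)])
v17: WRITE b=75  (b history now [(3, 80), (4, 46), (6, 8), (7, 72), (11, 27), (13, 62), (14, 36), (16, 0), (17, 75)])
v18: WRITE b=72  (b history now [(3, 80), (4, 46), (6, 8), (7, 72), (11, 27), (13, 62), (14, 36), (16, 0), (17, 75), (18, 72)])
v19: WRITE b=48  (b history now [(3, 80), (4, 46), (6, 8), (7, 72), (11, 27), (13, 62), (14, 36), (16, 0), (17, 75), (18, 72), (19, 48)])
v20: WRITE b=55  (b history now [(3, 80), (4, 46), (6, 8), (7, 72), (11, 27), (13, 62), (14, 36), (16, 0), (17, 75), (18, 72), (19, 48), (20, 55)])
v21: WRITE a=22  (a history now [(1, 18), (2, 58), (5, 7), (8, 60), (9, 79), (10, 49), (12, 4), (15, 50), (21, 22)])
READ b @v8: history=[(3, 80), (4, 46), (6, 8), (7, 72), (11, 27), (13, 62), (14, 36), (16, 0), (17, 75), (18, 72), (19, 48), (20, 55)] -> pick v7 -> 72
v22: WRITE a=9  (a history now [(1, 18), (2, 58), (5, 7), (8, 60), (9, 79), (10, 49), (12, 4), (15, 50), (21, 22), (22, 9)])
READ b @v22: history=[(3, 80), (4, 46), (6, 8), (7, 72), (11, 27), (13, 62), (14, 36), (16, 0), (17, 75), (18, 72), (19, 48), (20, 55)] -> pick v20 -> 55
v23: WRITE a=73  (a history now [(1, 18), (2, 58), (5, 7), (8, 60), (9, 79), (10, 49), (12, 4), (15, 50), (21, 22), (22, 9), (23, 73)])

Answer: NONE
58
46
80
46
58
72
55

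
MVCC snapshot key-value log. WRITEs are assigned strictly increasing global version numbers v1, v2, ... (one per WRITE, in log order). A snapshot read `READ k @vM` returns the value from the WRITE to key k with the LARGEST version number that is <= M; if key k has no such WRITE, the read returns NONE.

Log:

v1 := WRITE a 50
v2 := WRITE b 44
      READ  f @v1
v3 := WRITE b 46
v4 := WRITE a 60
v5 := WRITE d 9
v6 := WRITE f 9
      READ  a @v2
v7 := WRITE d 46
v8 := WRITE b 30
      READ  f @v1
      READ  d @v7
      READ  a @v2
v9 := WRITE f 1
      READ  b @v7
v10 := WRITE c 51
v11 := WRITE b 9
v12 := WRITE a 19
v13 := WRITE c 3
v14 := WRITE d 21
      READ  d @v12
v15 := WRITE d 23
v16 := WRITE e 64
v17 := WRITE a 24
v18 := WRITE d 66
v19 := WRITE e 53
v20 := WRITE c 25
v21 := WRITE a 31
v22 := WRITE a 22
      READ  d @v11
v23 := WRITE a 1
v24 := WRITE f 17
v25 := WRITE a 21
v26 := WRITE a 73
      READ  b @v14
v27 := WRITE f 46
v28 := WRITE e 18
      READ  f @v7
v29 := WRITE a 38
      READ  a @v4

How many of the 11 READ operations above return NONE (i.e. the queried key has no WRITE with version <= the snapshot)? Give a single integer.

v1: WRITE a=50  (a history now [(1, 50)])
v2: WRITE b=44  (b history now [(2, 44)])
READ f @v1: history=[] -> no version <= 1 -> NONE
v3: WRITE b=46  (b history now [(2, 44), (3, 46)])
v4: WRITE a=60  (a history now [(1, 50), (4, 60)])
v5: WRITE d=9  (d history now [(5, 9)])
v6: WRITE f=9  (f history now [(6, 9)])
READ a @v2: history=[(1, 50), (4, 60)] -> pick v1 -> 50
v7: WRITE d=46  (d history now [(5, 9), (7, 46)])
v8: WRITE b=30  (b history now [(2, 44), (3, 46), (8, 30)])
READ f @v1: history=[(6, 9)] -> no version <= 1 -> NONE
READ d @v7: history=[(5, 9), (7, 46)] -> pick v7 -> 46
READ a @v2: history=[(1, 50), (4, 60)] -> pick v1 -> 50
v9: WRITE f=1  (f history now [(6, 9), (9, 1)])
READ b @v7: history=[(2, 44), (3, 46), (8, 30)] -> pick v3 -> 46
v10: WRITE c=51  (c history now [(10, 51)])
v11: WRITE b=9  (b history now [(2, 44), (3, 46), (8, 30), (11, 9)])
v12: WRITE a=19  (a history now [(1, 50), (4, 60), (12, 19)])
v13: WRITE c=3  (c history now [(10, 51), (13, 3)])
v14: WRITE d=21  (d history now [(5, 9), (7, 46), (14, 21)])
READ d @v12: history=[(5, 9), (7, 46), (14, 21)] -> pick v7 -> 46
v15: WRITE d=23  (d history now [(5, 9), (7, 46), (14, 21), (15, 23)])
v16: WRITE e=64  (e history now [(16, 64)])
v17: WRITE a=24  (a history now [(1, 50), (4, 60), (12, 19), (17, 24)])
v18: WRITE d=66  (d history now [(5, 9), (7, 46), (14, 21), (15, 23), (18, 66)])
v19: WRITE e=53  (e history now [(16, 64), (19, 53)])
v20: WRITE c=25  (c history now [(10, 51), (13, 3), (20, 25)])
v21: WRITE a=31  (a history now [(1, 50), (4, 60), (12, 19), (17, 24), (21, 31)])
v22: WRITE a=22  (a history now [(1, 50), (4, 60), (12, 19), (17, 24), (21, 31), (22, 22)])
READ d @v11: history=[(5, 9), (7, 46), (14, 21), (15, 23), (18, 66)] -> pick v7 -> 46
v23: WRITE a=1  (a history now [(1, 50), (4, 60), (12, 19), (17, 24), (21, 31), (22, 22), (23, 1)])
v24: WRITE f=17  (f history now [(6, 9), (9, 1), (24, 17)])
v25: WRITE a=21  (a history now [(1, 50), (4, 60), (12, 19), (17, 24), (21, 31), (22, 22), (23, 1), (25, 21)])
v26: WRITE a=73  (a history now [(1, 50), (4, 60), (12, 19), (17, 24), (21, 31), (22, 22), (23, 1), (25, 21), (26, 73)])
READ b @v14: history=[(2, 44), (3, 46), (8, 30), (11, 9)] -> pick v11 -> 9
v27: WRITE f=46  (f history now [(6, 9), (9, 1), (24, 17), (27, 46)])
v28: WRITE e=18  (e history now [(16, 64), (19, 53), (28, 18)])
READ f @v7: history=[(6, 9), (9, 1), (24, 17), (27, 46)] -> pick v6 -> 9
v29: WRITE a=38  (a history now [(1, 50), (4, 60), (12, 19), (17, 24), (21, 31), (22, 22), (23, 1), (25, 21), (26, 73), (29, 38)])
READ a @v4: history=[(1, 50), (4, 60), (12, 19), (17, 24), (21, 31), (22, 22), (23, 1), (25, 21), (26, 73), (29, 38)] -> pick v4 -> 60
Read results in order: ['NONE', '50', 'NONE', '46', '50', '46', '46', '46', '9', '9', '60']
NONE count = 2

Answer: 2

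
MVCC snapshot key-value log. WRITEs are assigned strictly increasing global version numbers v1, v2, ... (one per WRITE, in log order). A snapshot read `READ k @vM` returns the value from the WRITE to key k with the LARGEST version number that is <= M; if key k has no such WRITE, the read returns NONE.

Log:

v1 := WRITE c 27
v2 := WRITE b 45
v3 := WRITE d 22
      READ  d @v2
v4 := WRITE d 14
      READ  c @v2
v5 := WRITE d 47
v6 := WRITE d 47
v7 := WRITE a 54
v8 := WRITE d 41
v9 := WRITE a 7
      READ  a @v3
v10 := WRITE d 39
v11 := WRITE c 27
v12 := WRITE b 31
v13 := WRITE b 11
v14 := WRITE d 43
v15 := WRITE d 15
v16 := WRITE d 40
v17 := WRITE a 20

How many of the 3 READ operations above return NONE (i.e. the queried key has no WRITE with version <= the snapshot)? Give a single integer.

v1: WRITE c=27  (c history now [(1, 27)])
v2: WRITE b=45  (b history now [(2, 45)])
v3: WRITE d=22  (d history now [(3, 22)])
READ d @v2: history=[(3, 22)] -> no version <= 2 -> NONE
v4: WRITE d=14  (d history now [(3, 22), (4, 14)])
READ c @v2: history=[(1, 27)] -> pick v1 -> 27
v5: WRITE d=47  (d history now [(3, 22), (4, 14), (5, 47)])
v6: WRITE d=47  (d history now [(3, 22), (4, 14), (5, 47), (6, 47)])
v7: WRITE a=54  (a history now [(7, 54)])
v8: WRITE d=41  (d history now [(3, 22), (4, 14), (5, 47), (6, 47), (8, 41)])
v9: WRITE a=7  (a history now [(7, 54), (9, 7)])
READ a @v3: history=[(7, 54), (9, 7)] -> no version <= 3 -> NONE
v10: WRITE d=39  (d history now [(3, 22), (4, 14), (5, 47), (6, 47), (8, 41), (10, 39)])
v11: WRITE c=27  (c history now [(1, 27), (11, 27)])
v12: WRITE b=31  (b history now [(2, 45), (12, 31)])
v13: WRITE b=11  (b history now [(2, 45), (12, 31), (13, 11)])
v14: WRITE d=43  (d history now [(3, 22), (4, 14), (5, 47), (6, 47), (8, 41), (10, 39), (14, 43)])
v15: WRITE d=15  (d history now [(3, 22), (4, 14), (5, 47), (6, 47), (8, 41), (10, 39), (14, 43), (15, 15)])
v16: WRITE d=40  (d history now [(3, 22), (4, 14), (5, 47), (6, 47), (8, 41), (10, 39), (14, 43), (15, 15), (16, 40)])
v17: WRITE a=20  (a history now [(7, 54), (9, 7), (17, 20)])
Read results in order: ['NONE', '27', 'NONE']
NONE count = 2

Answer: 2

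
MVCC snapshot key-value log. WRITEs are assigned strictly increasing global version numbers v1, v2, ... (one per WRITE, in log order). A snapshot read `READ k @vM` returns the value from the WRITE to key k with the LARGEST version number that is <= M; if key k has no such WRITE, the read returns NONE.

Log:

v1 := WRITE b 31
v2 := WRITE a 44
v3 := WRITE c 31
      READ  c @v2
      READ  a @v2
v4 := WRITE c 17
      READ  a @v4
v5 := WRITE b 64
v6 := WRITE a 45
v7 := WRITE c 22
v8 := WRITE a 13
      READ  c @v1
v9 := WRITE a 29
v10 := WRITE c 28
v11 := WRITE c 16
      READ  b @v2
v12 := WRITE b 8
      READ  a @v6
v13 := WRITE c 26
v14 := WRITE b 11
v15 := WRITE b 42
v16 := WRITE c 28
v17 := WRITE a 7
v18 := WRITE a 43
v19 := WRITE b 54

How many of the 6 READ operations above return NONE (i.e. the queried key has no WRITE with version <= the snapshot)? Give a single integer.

v1: WRITE b=31  (b history now [(1, 31)])
v2: WRITE a=44  (a history now [(2, 44)])
v3: WRITE c=31  (c history now [(3, 31)])
READ c @v2: history=[(3, 31)] -> no version <= 2 -> NONE
READ a @v2: history=[(2, 44)] -> pick v2 -> 44
v4: WRITE c=17  (c history now [(3, 31), (4, 17)])
READ a @v4: history=[(2, 44)] -> pick v2 -> 44
v5: WRITE b=64  (b history now [(1, 31), (5, 64)])
v6: WRITE a=45  (a history now [(2, 44), (6, 45)])
v7: WRITE c=22  (c history now [(3, 31), (4, 17), (7, 22)])
v8: WRITE a=13  (a history now [(2, 44), (6, 45), (8, 13)])
READ c @v1: history=[(3, 31), (4, 17), (7, 22)] -> no version <= 1 -> NONE
v9: WRITE a=29  (a history now [(2, 44), (6, 45), (8, 13), (9, 29)])
v10: WRITE c=28  (c history now [(3, 31), (4, 17), (7, 22), (10, 28)])
v11: WRITE c=16  (c history now [(3, 31), (4, 17), (7, 22), (10, 28), (11, 16)])
READ b @v2: history=[(1, 31), (5, 64)] -> pick v1 -> 31
v12: WRITE b=8  (b history now [(1, 31), (5, 64), (12, 8)])
READ a @v6: history=[(2, 44), (6, 45), (8, 13), (9, 29)] -> pick v6 -> 45
v13: WRITE c=26  (c history now [(3, 31), (4, 17), (7, 22), (10, 28), (11, 16), (13, 26)])
v14: WRITE b=11  (b history now [(1, 31), (5, 64), (12, 8), (14, 11)])
v15: WRITE b=42  (b history now [(1, 31), (5, 64), (12, 8), (14, 11), (15, 42)])
v16: WRITE c=28  (c history now [(3, 31), (4, 17), (7, 22), (10, 28), (11, 16), (13, 26), (16, 28)])
v17: WRITE a=7  (a history now [(2, 44), (6, 45), (8, 13), (9, 29), (17, 7)])
v18: WRITE a=43  (a history now [(2, 44), (6, 45), (8, 13), (9, 29), (17, 7), (18, 43)])
v19: WRITE b=54  (b history now [(1, 31), (5, 64), (12, 8), (14, 11), (15, 42), (19, 54)])
Read results in order: ['NONE', '44', '44', 'NONE', '31', '45']
NONE count = 2

Answer: 2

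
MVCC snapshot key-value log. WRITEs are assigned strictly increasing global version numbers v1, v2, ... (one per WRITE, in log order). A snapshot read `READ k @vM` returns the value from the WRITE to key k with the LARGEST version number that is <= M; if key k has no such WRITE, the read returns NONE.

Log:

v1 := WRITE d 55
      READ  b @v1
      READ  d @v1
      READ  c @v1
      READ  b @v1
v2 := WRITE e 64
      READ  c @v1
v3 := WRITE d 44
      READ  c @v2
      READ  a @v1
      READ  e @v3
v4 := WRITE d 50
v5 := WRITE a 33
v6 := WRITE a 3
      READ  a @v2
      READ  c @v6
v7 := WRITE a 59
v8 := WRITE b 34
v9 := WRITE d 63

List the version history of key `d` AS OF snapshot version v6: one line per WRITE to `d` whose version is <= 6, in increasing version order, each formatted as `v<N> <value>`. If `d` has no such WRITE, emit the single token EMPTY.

Answer: v1 55
v3 44
v4 50

Derivation:
Scan writes for key=d with version <= 6:
  v1 WRITE d 55 -> keep
  v2 WRITE e 64 -> skip
  v3 WRITE d 44 -> keep
  v4 WRITE d 50 -> keep
  v5 WRITE a 33 -> skip
  v6 WRITE a 3 -> skip
  v7 WRITE a 59 -> skip
  v8 WRITE b 34 -> skip
  v9 WRITE d 63 -> drop (> snap)
Collected: [(1, 55), (3, 44), (4, 50)]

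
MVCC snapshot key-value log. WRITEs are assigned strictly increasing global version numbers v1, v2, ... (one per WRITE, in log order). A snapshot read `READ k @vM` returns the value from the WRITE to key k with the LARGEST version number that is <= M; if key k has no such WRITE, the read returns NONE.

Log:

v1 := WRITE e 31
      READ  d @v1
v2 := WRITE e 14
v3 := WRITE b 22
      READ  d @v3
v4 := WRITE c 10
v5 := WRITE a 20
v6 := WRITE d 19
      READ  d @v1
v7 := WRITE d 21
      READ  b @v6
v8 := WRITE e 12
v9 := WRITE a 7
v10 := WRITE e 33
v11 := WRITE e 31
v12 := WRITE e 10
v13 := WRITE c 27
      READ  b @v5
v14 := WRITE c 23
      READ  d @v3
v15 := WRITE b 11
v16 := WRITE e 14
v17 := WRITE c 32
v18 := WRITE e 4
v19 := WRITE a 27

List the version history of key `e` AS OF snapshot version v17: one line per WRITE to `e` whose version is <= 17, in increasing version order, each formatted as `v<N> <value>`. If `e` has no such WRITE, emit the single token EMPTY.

Answer: v1 31
v2 14
v8 12
v10 33
v11 31
v12 10
v16 14

Derivation:
Scan writes for key=e with version <= 17:
  v1 WRITE e 31 -> keep
  v2 WRITE e 14 -> keep
  v3 WRITE b 22 -> skip
  v4 WRITE c 10 -> skip
  v5 WRITE a 20 -> skip
  v6 WRITE d 19 -> skip
  v7 WRITE d 21 -> skip
  v8 WRITE e 12 -> keep
  v9 WRITE a 7 -> skip
  v10 WRITE e 33 -> keep
  v11 WRITE e 31 -> keep
  v12 WRITE e 10 -> keep
  v13 WRITE c 27 -> skip
  v14 WRITE c 23 -> skip
  v15 WRITE b 11 -> skip
  v16 WRITE e 14 -> keep
  v17 WRITE c 32 -> skip
  v18 WRITE e 4 -> drop (> snap)
  v19 WRITE a 27 -> skip
Collected: [(1, 31), (2, 14), (8, 12), (10, 33), (11, 31), (12, 10), (16, 14)]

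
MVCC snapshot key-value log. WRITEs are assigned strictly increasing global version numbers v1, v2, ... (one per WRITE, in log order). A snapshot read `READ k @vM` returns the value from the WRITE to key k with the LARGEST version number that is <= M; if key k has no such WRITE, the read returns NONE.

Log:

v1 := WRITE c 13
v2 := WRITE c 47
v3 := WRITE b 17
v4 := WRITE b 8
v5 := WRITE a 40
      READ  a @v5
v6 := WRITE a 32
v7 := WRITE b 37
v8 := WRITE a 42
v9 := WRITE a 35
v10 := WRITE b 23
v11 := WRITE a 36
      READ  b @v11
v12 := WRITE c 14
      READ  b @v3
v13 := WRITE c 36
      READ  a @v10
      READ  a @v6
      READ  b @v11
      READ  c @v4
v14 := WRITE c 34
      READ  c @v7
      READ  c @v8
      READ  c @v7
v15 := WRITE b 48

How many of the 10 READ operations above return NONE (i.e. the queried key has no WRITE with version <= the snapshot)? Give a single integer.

v1: WRITE c=13  (c history now [(1, 13)])
v2: WRITE c=47  (c history now [(1, 13), (2, 47)])
v3: WRITE b=17  (b history now [(3, 17)])
v4: WRITE b=8  (b history now [(3, 17), (4, 8)])
v5: WRITE a=40  (a history now [(5, 40)])
READ a @v5: history=[(5, 40)] -> pick v5 -> 40
v6: WRITE a=32  (a history now [(5, 40), (6, 32)])
v7: WRITE b=37  (b history now [(3, 17), (4, 8), (7, 37)])
v8: WRITE a=42  (a history now [(5, 40), (6, 32), (8, 42)])
v9: WRITE a=35  (a history now [(5, 40), (6, 32), (8, 42), (9, 35)])
v10: WRITE b=23  (b history now [(3, 17), (4, 8), (7, 37), (10, 23)])
v11: WRITE a=36  (a history now [(5, 40), (6, 32), (8, 42), (9, 35), (11, 36)])
READ b @v11: history=[(3, 17), (4, 8), (7, 37), (10, 23)] -> pick v10 -> 23
v12: WRITE c=14  (c history now [(1, 13), (2, 47), (12, 14)])
READ b @v3: history=[(3, 17), (4, 8), (7, 37), (10, 23)] -> pick v3 -> 17
v13: WRITE c=36  (c history now [(1, 13), (2, 47), (12, 14), (13, 36)])
READ a @v10: history=[(5, 40), (6, 32), (8, 42), (9, 35), (11, 36)] -> pick v9 -> 35
READ a @v6: history=[(5, 40), (6, 32), (8, 42), (9, 35), (11, 36)] -> pick v6 -> 32
READ b @v11: history=[(3, 17), (4, 8), (7, 37), (10, 23)] -> pick v10 -> 23
READ c @v4: history=[(1, 13), (2, 47), (12, 14), (13, 36)] -> pick v2 -> 47
v14: WRITE c=34  (c history now [(1, 13), (2, 47), (12, 14), (13, 36), (14, 34)])
READ c @v7: history=[(1, 13), (2, 47), (12, 14), (13, 36), (14, 34)] -> pick v2 -> 47
READ c @v8: history=[(1, 13), (2, 47), (12, 14), (13, 36), (14, 34)] -> pick v2 -> 47
READ c @v7: history=[(1, 13), (2, 47), (12, 14), (13, 36), (14, 34)] -> pick v2 -> 47
v15: WRITE b=48  (b history now [(3, 17), (4, 8), (7, 37), (10, 23), (15, 48)])
Read results in order: ['40', '23', '17', '35', '32', '23', '47', '47', '47', '47']
NONE count = 0

Answer: 0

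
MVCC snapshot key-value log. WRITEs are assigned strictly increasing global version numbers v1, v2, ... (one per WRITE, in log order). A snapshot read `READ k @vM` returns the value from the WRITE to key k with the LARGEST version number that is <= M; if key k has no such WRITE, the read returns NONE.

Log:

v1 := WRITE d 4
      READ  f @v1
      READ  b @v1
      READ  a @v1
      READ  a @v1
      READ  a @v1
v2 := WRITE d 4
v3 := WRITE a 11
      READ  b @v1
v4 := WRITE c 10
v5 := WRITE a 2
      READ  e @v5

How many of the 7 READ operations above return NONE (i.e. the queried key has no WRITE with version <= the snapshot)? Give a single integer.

v1: WRITE d=4  (d history now [(1, 4)])
READ f @v1: history=[] -> no version <= 1 -> NONE
READ b @v1: history=[] -> no version <= 1 -> NONE
READ a @v1: history=[] -> no version <= 1 -> NONE
READ a @v1: history=[] -> no version <= 1 -> NONE
READ a @v1: history=[] -> no version <= 1 -> NONE
v2: WRITE d=4  (d history now [(1, 4), (2, 4)])
v3: WRITE a=11  (a history now [(3, 11)])
READ b @v1: history=[] -> no version <= 1 -> NONE
v4: WRITE c=10  (c history now [(4, 10)])
v5: WRITE a=2  (a history now [(3, 11), (5, 2)])
READ e @v5: history=[] -> no version <= 5 -> NONE
Read results in order: ['NONE', 'NONE', 'NONE', 'NONE', 'NONE', 'NONE', 'NONE']
NONE count = 7

Answer: 7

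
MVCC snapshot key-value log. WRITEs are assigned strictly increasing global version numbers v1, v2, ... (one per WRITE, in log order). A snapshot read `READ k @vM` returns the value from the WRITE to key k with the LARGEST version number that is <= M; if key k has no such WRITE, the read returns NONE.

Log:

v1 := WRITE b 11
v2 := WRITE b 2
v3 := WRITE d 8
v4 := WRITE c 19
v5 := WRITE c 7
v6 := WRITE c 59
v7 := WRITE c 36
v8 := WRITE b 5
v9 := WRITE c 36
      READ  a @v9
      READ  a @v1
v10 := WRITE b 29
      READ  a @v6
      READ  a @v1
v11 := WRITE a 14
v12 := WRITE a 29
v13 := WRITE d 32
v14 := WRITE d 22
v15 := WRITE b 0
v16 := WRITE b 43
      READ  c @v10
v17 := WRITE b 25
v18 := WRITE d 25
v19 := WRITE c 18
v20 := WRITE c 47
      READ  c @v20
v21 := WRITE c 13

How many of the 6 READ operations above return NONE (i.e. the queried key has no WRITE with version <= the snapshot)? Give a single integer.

Answer: 4

Derivation:
v1: WRITE b=11  (b history now [(1, 11)])
v2: WRITE b=2  (b history now [(1, 11), (2, 2)])
v3: WRITE d=8  (d history now [(3, 8)])
v4: WRITE c=19  (c history now [(4, 19)])
v5: WRITE c=7  (c history now [(4, 19), (5, 7)])
v6: WRITE c=59  (c history now [(4, 19), (5, 7), (6, 59)])
v7: WRITE c=36  (c history now [(4, 19), (5, 7), (6, 59), (7, 36)])
v8: WRITE b=5  (b history now [(1, 11), (2, 2), (8, 5)])
v9: WRITE c=36  (c history now [(4, 19), (5, 7), (6, 59), (7, 36), (9, 36)])
READ a @v9: history=[] -> no version <= 9 -> NONE
READ a @v1: history=[] -> no version <= 1 -> NONE
v10: WRITE b=29  (b history now [(1, 11), (2, 2), (8, 5), (10, 29)])
READ a @v6: history=[] -> no version <= 6 -> NONE
READ a @v1: history=[] -> no version <= 1 -> NONE
v11: WRITE a=14  (a history now [(11, 14)])
v12: WRITE a=29  (a history now [(11, 14), (12, 29)])
v13: WRITE d=32  (d history now [(3, 8), (13, 32)])
v14: WRITE d=22  (d history now [(3, 8), (13, 32), (14, 22)])
v15: WRITE b=0  (b history now [(1, 11), (2, 2), (8, 5), (10, 29), (15, 0)])
v16: WRITE b=43  (b history now [(1, 11), (2, 2), (8, 5), (10, 29), (15, 0), (16, 43)])
READ c @v10: history=[(4, 19), (5, 7), (6, 59), (7, 36), (9, 36)] -> pick v9 -> 36
v17: WRITE b=25  (b history now [(1, 11), (2, 2), (8, 5), (10, 29), (15, 0), (16, 43), (17, 25)])
v18: WRITE d=25  (d history now [(3, 8), (13, 32), (14, 22), (18, 25)])
v19: WRITE c=18  (c history now [(4, 19), (5, 7), (6, 59), (7, 36), (9, 36), (19, 18)])
v20: WRITE c=47  (c history now [(4, 19), (5, 7), (6, 59), (7, 36), (9, 36), (19, 18), (20, 47)])
READ c @v20: history=[(4, 19), (5, 7), (6, 59), (7, 36), (9, 36), (19, 18), (20, 47)] -> pick v20 -> 47
v21: WRITE c=13  (c history now [(4, 19), (5, 7), (6, 59), (7, 36), (9, 36), (19, 18), (20, 47), (21, 13)])
Read results in order: ['NONE', 'NONE', 'NONE', 'NONE', '36', '47']
NONE count = 4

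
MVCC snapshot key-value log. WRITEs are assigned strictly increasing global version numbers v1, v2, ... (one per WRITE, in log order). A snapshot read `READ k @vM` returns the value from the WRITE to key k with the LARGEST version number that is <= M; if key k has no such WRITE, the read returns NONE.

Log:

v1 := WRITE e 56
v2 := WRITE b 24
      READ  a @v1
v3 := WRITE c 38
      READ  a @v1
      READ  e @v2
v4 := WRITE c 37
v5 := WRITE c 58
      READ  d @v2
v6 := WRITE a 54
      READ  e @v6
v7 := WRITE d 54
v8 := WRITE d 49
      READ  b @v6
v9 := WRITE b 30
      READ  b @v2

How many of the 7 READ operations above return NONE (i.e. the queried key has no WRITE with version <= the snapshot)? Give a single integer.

v1: WRITE e=56  (e history now [(1, 56)])
v2: WRITE b=24  (b history now [(2, 24)])
READ a @v1: history=[] -> no version <= 1 -> NONE
v3: WRITE c=38  (c history now [(3, 38)])
READ a @v1: history=[] -> no version <= 1 -> NONE
READ e @v2: history=[(1, 56)] -> pick v1 -> 56
v4: WRITE c=37  (c history now [(3, 38), (4, 37)])
v5: WRITE c=58  (c history now [(3, 38), (4, 37), (5, 58)])
READ d @v2: history=[] -> no version <= 2 -> NONE
v6: WRITE a=54  (a history now [(6, 54)])
READ e @v6: history=[(1, 56)] -> pick v1 -> 56
v7: WRITE d=54  (d history now [(7, 54)])
v8: WRITE d=49  (d history now [(7, 54), (8, 49)])
READ b @v6: history=[(2, 24)] -> pick v2 -> 24
v9: WRITE b=30  (b history now [(2, 24), (9, 30)])
READ b @v2: history=[(2, 24), (9, 30)] -> pick v2 -> 24
Read results in order: ['NONE', 'NONE', '56', 'NONE', '56', '24', '24']
NONE count = 3

Answer: 3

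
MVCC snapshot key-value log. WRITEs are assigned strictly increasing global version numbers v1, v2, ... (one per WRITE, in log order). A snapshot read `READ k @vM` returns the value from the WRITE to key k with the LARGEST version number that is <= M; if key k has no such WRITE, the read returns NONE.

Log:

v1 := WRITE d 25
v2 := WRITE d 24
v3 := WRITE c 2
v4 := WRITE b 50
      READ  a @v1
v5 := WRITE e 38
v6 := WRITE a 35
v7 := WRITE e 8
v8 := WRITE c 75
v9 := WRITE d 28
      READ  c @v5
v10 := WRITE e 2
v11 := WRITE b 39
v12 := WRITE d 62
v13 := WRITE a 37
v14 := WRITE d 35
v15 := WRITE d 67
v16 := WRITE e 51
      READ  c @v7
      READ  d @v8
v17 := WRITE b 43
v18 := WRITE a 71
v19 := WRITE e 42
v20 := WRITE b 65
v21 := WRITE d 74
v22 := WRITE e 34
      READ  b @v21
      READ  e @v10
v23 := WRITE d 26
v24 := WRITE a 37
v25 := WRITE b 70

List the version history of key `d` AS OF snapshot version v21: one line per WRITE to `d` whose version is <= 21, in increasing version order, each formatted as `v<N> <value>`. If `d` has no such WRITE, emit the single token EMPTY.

Scan writes for key=d with version <= 21:
  v1 WRITE d 25 -> keep
  v2 WRITE d 24 -> keep
  v3 WRITE c 2 -> skip
  v4 WRITE b 50 -> skip
  v5 WRITE e 38 -> skip
  v6 WRITE a 35 -> skip
  v7 WRITE e 8 -> skip
  v8 WRITE c 75 -> skip
  v9 WRITE d 28 -> keep
  v10 WRITE e 2 -> skip
  v11 WRITE b 39 -> skip
  v12 WRITE d 62 -> keep
  v13 WRITE a 37 -> skip
  v14 WRITE d 35 -> keep
  v15 WRITE d 67 -> keep
  v16 WRITE e 51 -> skip
  v17 WRITE b 43 -> skip
  v18 WRITE a 71 -> skip
  v19 WRITE e 42 -> skip
  v20 WRITE b 65 -> skip
  v21 WRITE d 74 -> keep
  v22 WRITE e 34 -> skip
  v23 WRITE d 26 -> drop (> snap)
  v24 WRITE a 37 -> skip
  v25 WRITE b 70 -> skip
Collected: [(1, 25), (2, 24), (9, 28), (12, 62), (14, 35), (15, 67), (21, 74)]

Answer: v1 25
v2 24
v9 28
v12 62
v14 35
v15 67
v21 74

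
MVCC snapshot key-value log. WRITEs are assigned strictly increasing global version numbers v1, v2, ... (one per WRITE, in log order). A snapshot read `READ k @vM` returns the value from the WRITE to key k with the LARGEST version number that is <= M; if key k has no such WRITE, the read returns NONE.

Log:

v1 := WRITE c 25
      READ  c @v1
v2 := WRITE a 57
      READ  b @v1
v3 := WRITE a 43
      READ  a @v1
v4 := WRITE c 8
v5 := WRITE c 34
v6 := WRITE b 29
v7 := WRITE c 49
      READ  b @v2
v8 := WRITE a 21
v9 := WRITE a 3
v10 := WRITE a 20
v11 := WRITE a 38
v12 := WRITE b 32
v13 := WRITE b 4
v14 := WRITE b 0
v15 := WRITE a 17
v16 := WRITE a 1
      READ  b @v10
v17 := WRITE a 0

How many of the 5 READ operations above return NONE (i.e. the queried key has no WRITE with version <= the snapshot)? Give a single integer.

v1: WRITE c=25  (c history now [(1, 25)])
READ c @v1: history=[(1, 25)] -> pick v1 -> 25
v2: WRITE a=57  (a history now [(2, 57)])
READ b @v1: history=[] -> no version <= 1 -> NONE
v3: WRITE a=43  (a history now [(2, 57), (3, 43)])
READ a @v1: history=[(2, 57), (3, 43)] -> no version <= 1 -> NONE
v4: WRITE c=8  (c history now [(1, 25), (4, 8)])
v5: WRITE c=34  (c history now [(1, 25), (4, 8), (5, 34)])
v6: WRITE b=29  (b history now [(6, 29)])
v7: WRITE c=49  (c history now [(1, 25), (4, 8), (5, 34), (7, 49)])
READ b @v2: history=[(6, 29)] -> no version <= 2 -> NONE
v8: WRITE a=21  (a history now [(2, 57), (3, 43), (8, 21)])
v9: WRITE a=3  (a history now [(2, 57), (3, 43), (8, 21), (9, 3)])
v10: WRITE a=20  (a history now [(2, 57), (3, 43), (8, 21), (9, 3), (10, 20)])
v11: WRITE a=38  (a history now [(2, 57), (3, 43), (8, 21), (9, 3), (10, 20), (11, 38)])
v12: WRITE b=32  (b history now [(6, 29), (12, 32)])
v13: WRITE b=4  (b history now [(6, 29), (12, 32), (13, 4)])
v14: WRITE b=0  (b history now [(6, 29), (12, 32), (13, 4), (14, 0)])
v15: WRITE a=17  (a history now [(2, 57), (3, 43), (8, 21), (9, 3), (10, 20), (11, 38), (15, 17)])
v16: WRITE a=1  (a history now [(2, 57), (3, 43), (8, 21), (9, 3), (10, 20), (11, 38), (15, 17), (16, 1)])
READ b @v10: history=[(6, 29), (12, 32), (13, 4), (14, 0)] -> pick v6 -> 29
v17: WRITE a=0  (a history now [(2, 57), (3, 43), (8, 21), (9, 3), (10, 20), (11, 38), (15, 17), (16, 1), (17, 0)])
Read results in order: ['25', 'NONE', 'NONE', 'NONE', '29']
NONE count = 3

Answer: 3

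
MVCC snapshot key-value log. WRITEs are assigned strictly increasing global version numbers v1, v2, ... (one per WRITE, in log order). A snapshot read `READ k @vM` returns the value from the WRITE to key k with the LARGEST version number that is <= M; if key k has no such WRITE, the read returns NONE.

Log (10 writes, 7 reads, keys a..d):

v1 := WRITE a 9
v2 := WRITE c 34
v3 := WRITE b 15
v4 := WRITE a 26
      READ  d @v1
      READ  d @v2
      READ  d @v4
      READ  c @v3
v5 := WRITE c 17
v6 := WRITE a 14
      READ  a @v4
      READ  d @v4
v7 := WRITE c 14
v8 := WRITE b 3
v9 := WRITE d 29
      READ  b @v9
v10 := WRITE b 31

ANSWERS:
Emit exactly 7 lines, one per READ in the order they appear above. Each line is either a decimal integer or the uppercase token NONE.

Answer: NONE
NONE
NONE
34
26
NONE
3

Derivation:
v1: WRITE a=9  (a history now [(1, 9)])
v2: WRITE c=34  (c history now [(2, 34)])
v3: WRITE b=15  (b history now [(3, 15)])
v4: WRITE a=26  (a history now [(1, 9), (4, 26)])
READ d @v1: history=[] -> no version <= 1 -> NONE
READ d @v2: history=[] -> no version <= 2 -> NONE
READ d @v4: history=[] -> no version <= 4 -> NONE
READ c @v3: history=[(2, 34)] -> pick v2 -> 34
v5: WRITE c=17  (c history now [(2, 34), (5, 17)])
v6: WRITE a=14  (a history now [(1, 9), (4, 26), (6, 14)])
READ a @v4: history=[(1, 9), (4, 26), (6, 14)] -> pick v4 -> 26
READ d @v4: history=[] -> no version <= 4 -> NONE
v7: WRITE c=14  (c history now [(2, 34), (5, 17), (7, 14)])
v8: WRITE b=3  (b history now [(3, 15), (8, 3)])
v9: WRITE d=29  (d history now [(9, 29)])
READ b @v9: history=[(3, 15), (8, 3)] -> pick v8 -> 3
v10: WRITE b=31  (b history now [(3, 15), (8, 3), (10, 31)])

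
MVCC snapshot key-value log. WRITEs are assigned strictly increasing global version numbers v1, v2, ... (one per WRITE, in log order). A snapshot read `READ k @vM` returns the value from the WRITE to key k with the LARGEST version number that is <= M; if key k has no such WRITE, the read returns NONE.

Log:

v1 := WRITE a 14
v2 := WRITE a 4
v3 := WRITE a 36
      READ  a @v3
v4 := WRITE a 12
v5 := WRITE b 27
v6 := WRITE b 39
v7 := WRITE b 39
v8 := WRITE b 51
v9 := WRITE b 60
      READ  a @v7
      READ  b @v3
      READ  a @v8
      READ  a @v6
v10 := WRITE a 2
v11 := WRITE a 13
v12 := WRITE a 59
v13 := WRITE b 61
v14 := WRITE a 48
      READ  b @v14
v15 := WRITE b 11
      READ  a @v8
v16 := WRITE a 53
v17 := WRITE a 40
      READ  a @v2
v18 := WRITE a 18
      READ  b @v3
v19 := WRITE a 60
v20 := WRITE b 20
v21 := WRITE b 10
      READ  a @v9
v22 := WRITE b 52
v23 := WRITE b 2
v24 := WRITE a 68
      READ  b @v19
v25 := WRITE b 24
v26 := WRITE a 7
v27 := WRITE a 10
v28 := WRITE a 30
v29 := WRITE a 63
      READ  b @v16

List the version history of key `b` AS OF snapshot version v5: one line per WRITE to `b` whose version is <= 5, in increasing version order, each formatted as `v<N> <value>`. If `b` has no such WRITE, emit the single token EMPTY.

Scan writes for key=b with version <= 5:
  v1 WRITE a 14 -> skip
  v2 WRITE a 4 -> skip
  v3 WRITE a 36 -> skip
  v4 WRITE a 12 -> skip
  v5 WRITE b 27 -> keep
  v6 WRITE b 39 -> drop (> snap)
  v7 WRITE b 39 -> drop (> snap)
  v8 WRITE b 51 -> drop (> snap)
  v9 WRITE b 60 -> drop (> snap)
  v10 WRITE a 2 -> skip
  v11 WRITE a 13 -> skip
  v12 WRITE a 59 -> skip
  v13 WRITE b 61 -> drop (> snap)
  v14 WRITE a 48 -> skip
  v15 WRITE b 11 -> drop (> snap)
  v16 WRITE a 53 -> skip
  v17 WRITE a 40 -> skip
  v18 WRITE a 18 -> skip
  v19 WRITE a 60 -> skip
  v20 WRITE b 20 -> drop (> snap)
  v21 WRITE b 10 -> drop (> snap)
  v22 WRITE b 52 -> drop (> snap)
  v23 WRITE b 2 -> drop (> snap)
  v24 WRITE a 68 -> skip
  v25 WRITE b 24 -> drop (> snap)
  v26 WRITE a 7 -> skip
  v27 WRITE a 10 -> skip
  v28 WRITE a 30 -> skip
  v29 WRITE a 63 -> skip
Collected: [(5, 27)]

Answer: v5 27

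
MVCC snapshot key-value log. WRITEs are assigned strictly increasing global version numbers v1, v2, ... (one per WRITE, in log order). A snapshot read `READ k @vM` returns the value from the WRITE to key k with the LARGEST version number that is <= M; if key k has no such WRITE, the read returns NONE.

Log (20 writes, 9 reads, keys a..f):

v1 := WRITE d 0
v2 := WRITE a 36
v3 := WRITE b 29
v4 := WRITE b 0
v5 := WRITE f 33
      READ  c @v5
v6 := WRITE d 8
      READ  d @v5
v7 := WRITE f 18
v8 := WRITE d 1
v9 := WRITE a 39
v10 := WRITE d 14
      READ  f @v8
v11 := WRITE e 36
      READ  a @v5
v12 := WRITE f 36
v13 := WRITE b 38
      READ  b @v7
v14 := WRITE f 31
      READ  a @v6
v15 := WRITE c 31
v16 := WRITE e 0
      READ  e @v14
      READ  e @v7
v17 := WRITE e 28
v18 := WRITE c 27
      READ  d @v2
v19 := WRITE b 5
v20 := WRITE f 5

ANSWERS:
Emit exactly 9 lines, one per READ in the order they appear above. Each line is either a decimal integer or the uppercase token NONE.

Answer: NONE
0
18
36
0
36
36
NONE
0

Derivation:
v1: WRITE d=0  (d history now [(1, 0)])
v2: WRITE a=36  (a history now [(2, 36)])
v3: WRITE b=29  (b history now [(3, 29)])
v4: WRITE b=0  (b history now [(3, 29), (4, 0)])
v5: WRITE f=33  (f history now [(5, 33)])
READ c @v5: history=[] -> no version <= 5 -> NONE
v6: WRITE d=8  (d history now [(1, 0), (6, 8)])
READ d @v5: history=[(1, 0), (6, 8)] -> pick v1 -> 0
v7: WRITE f=18  (f history now [(5, 33), (7, 18)])
v8: WRITE d=1  (d history now [(1, 0), (6, 8), (8, 1)])
v9: WRITE a=39  (a history now [(2, 36), (9, 39)])
v10: WRITE d=14  (d history now [(1, 0), (6, 8), (8, 1), (10, 14)])
READ f @v8: history=[(5, 33), (7, 18)] -> pick v7 -> 18
v11: WRITE e=36  (e history now [(11, 36)])
READ a @v5: history=[(2, 36), (9, 39)] -> pick v2 -> 36
v12: WRITE f=36  (f history now [(5, 33), (7, 18), (12, 36)])
v13: WRITE b=38  (b history now [(3, 29), (4, 0), (13, 38)])
READ b @v7: history=[(3, 29), (4, 0), (13, 38)] -> pick v4 -> 0
v14: WRITE f=31  (f history now [(5, 33), (7, 18), (12, 36), (14, 31)])
READ a @v6: history=[(2, 36), (9, 39)] -> pick v2 -> 36
v15: WRITE c=31  (c history now [(15, 31)])
v16: WRITE e=0  (e history now [(11, 36), (16, 0)])
READ e @v14: history=[(11, 36), (16, 0)] -> pick v11 -> 36
READ e @v7: history=[(11, 36), (16, 0)] -> no version <= 7 -> NONE
v17: WRITE e=28  (e history now [(11, 36), (16, 0), (17, 28)])
v18: WRITE c=27  (c history now [(15, 31), (18, 27)])
READ d @v2: history=[(1, 0), (6, 8), (8, 1), (10, 14)] -> pick v1 -> 0
v19: WRITE b=5  (b history now [(3, 29), (4, 0), (13, 38), (19, 5)])
v20: WRITE f=5  (f history now [(5, 33), (7, 18), (12, 36), (14, 31), (20, 5)])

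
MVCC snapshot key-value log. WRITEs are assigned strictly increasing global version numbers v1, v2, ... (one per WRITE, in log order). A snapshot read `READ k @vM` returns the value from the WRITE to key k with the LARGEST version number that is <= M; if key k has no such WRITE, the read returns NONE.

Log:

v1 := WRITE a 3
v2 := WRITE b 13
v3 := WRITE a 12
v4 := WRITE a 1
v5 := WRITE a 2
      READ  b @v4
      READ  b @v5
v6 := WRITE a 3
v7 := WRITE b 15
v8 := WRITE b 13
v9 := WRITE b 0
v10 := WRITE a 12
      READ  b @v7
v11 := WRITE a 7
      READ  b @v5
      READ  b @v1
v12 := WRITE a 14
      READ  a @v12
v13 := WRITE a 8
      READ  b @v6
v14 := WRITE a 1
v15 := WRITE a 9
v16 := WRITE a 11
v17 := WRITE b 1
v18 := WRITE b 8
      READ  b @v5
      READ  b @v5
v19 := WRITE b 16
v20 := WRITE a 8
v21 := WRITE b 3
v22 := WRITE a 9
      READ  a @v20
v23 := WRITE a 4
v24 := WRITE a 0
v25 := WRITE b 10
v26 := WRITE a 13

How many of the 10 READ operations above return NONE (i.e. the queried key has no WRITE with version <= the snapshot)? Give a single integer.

Answer: 1

Derivation:
v1: WRITE a=3  (a history now [(1, 3)])
v2: WRITE b=13  (b history now [(2, 13)])
v3: WRITE a=12  (a history now [(1, 3), (3, 12)])
v4: WRITE a=1  (a history now [(1, 3), (3, 12), (4, 1)])
v5: WRITE a=2  (a history now [(1, 3), (3, 12), (4, 1), (5, 2)])
READ b @v4: history=[(2, 13)] -> pick v2 -> 13
READ b @v5: history=[(2, 13)] -> pick v2 -> 13
v6: WRITE a=3  (a history now [(1, 3), (3, 12), (4, 1), (5, 2), (6, 3)])
v7: WRITE b=15  (b history now [(2, 13), (7, 15)])
v8: WRITE b=13  (b history now [(2, 13), (7, 15), (8, 13)])
v9: WRITE b=0  (b history now [(2, 13), (7, 15), (8, 13), (9, 0)])
v10: WRITE a=12  (a history now [(1, 3), (3, 12), (4, 1), (5, 2), (6, 3), (10, 12)])
READ b @v7: history=[(2, 13), (7, 15), (8, 13), (9, 0)] -> pick v7 -> 15
v11: WRITE a=7  (a history now [(1, 3), (3, 12), (4, 1), (5, 2), (6, 3), (10, 12), (11, 7)])
READ b @v5: history=[(2, 13), (7, 15), (8, 13), (9, 0)] -> pick v2 -> 13
READ b @v1: history=[(2, 13), (7, 15), (8, 13), (9, 0)] -> no version <= 1 -> NONE
v12: WRITE a=14  (a history now [(1, 3), (3, 12), (4, 1), (5, 2), (6, 3), (10, 12), (11, 7), (12, 14)])
READ a @v12: history=[(1, 3), (3, 12), (4, 1), (5, 2), (6, 3), (10, 12), (11, 7), (12, 14)] -> pick v12 -> 14
v13: WRITE a=8  (a history now [(1, 3), (3, 12), (4, 1), (5, 2), (6, 3), (10, 12), (11, 7), (12, 14), (13, 8)])
READ b @v6: history=[(2, 13), (7, 15), (8, 13), (9, 0)] -> pick v2 -> 13
v14: WRITE a=1  (a history now [(1, 3), (3, 12), (4, 1), (5, 2), (6, 3), (10, 12), (11, 7), (12, 14), (13, 8), (14, 1)])
v15: WRITE a=9  (a history now [(1, 3), (3, 12), (4, 1), (5, 2), (6, 3), (10, 12), (11, 7), (12, 14), (13, 8), (14, 1), (15, 9)])
v16: WRITE a=11  (a history now [(1, 3), (3, 12), (4, 1), (5, 2), (6, 3), (10, 12), (11, 7), (12, 14), (13, 8), (14, 1), (15, 9), (16, 11)])
v17: WRITE b=1  (b history now [(2, 13), (7, 15), (8, 13), (9, 0), (17, 1)])
v18: WRITE b=8  (b history now [(2, 13), (7, 15), (8, 13), (9, 0), (17, 1), (18, 8)])
READ b @v5: history=[(2, 13), (7, 15), (8, 13), (9, 0), (17, 1), (18, 8)] -> pick v2 -> 13
READ b @v5: history=[(2, 13), (7, 15), (8, 13), (9, 0), (17, 1), (18, 8)] -> pick v2 -> 13
v19: WRITE b=16  (b history now [(2, 13), (7, 15), (8, 13), (9, 0), (17, 1), (18, 8), (19, 16)])
v20: WRITE a=8  (a history now [(1, 3), (3, 12), (4, 1), (5, 2), (6, 3), (10, 12), (11, 7), (12, 14), (13, 8), (14, 1), (15, 9), (16, 11), (20, 8)])
v21: WRITE b=3  (b history now [(2, 13), (7, 15), (8, 13), (9, 0), (17, 1), (18, 8), (19, 16), (21, 3)])
v22: WRITE a=9  (a history now [(1, 3), (3, 12), (4, 1), (5, 2), (6, 3), (10, 12), (11, 7), (12, 14), (13, 8), (14, 1), (15, 9), (16, 11), (20, 8), (22, 9)])
READ a @v20: history=[(1, 3), (3, 12), (4, 1), (5, 2), (6, 3), (10, 12), (11, 7), (12, 14), (13, 8), (14, 1), (15, 9), (16, 11), (20, 8), (22, 9)] -> pick v20 -> 8
v23: WRITE a=4  (a history now [(1, 3), (3, 12), (4, 1), (5, 2), (6, 3), (10, 12), (11, 7), (12, 14), (13, 8), (14, 1), (15, 9), (16, 11), (20, 8), (22, 9), (23, 4)])
v24: WRITE a=0  (a history now [(1, 3), (3, 12), (4, 1), (5, 2), (6, 3), (10, 12), (11, 7), (12, 14), (13, 8), (14, 1), (15, 9), (16, 11), (20, 8), (22, 9), (23, 4), (24, 0)])
v25: WRITE b=10  (b history now [(2, 13), (7, 15), (8, 13), (9, 0), (17, 1), (18, 8), (19, 16), (21, 3), (25, 10)])
v26: WRITE a=13  (a history now [(1, 3), (3, 12), (4, 1), (5, 2), (6, 3), (10, 12), (11, 7), (12, 14), (13, 8), (14, 1), (15, 9), (16, 11), (20, 8), (22, 9), (23, 4), (24, 0), (26, 13)])
Read results in order: ['13', '13', '15', '13', 'NONE', '14', '13', '13', '13', '8']
NONE count = 1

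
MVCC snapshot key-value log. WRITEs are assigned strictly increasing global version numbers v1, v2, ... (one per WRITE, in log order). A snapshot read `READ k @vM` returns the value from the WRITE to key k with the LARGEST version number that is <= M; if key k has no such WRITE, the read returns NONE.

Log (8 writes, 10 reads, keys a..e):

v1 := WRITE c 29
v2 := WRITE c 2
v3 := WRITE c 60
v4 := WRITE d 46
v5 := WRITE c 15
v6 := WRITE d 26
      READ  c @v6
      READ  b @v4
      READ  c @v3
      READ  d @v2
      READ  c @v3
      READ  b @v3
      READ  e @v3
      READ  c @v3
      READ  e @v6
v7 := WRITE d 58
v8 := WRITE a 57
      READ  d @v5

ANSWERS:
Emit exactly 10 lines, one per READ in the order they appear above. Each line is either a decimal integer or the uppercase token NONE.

v1: WRITE c=29  (c history now [(1, 29)])
v2: WRITE c=2  (c history now [(1, 29), (2, 2)])
v3: WRITE c=60  (c history now [(1, 29), (2, 2), (3, 60)])
v4: WRITE d=46  (d history now [(4, 46)])
v5: WRITE c=15  (c history now [(1, 29), (2, 2), (3, 60), (5, 15)])
v6: WRITE d=26  (d history now [(4, 46), (6, 26)])
READ c @v6: history=[(1, 29), (2, 2), (3, 60), (5, 15)] -> pick v5 -> 15
READ b @v4: history=[] -> no version <= 4 -> NONE
READ c @v3: history=[(1, 29), (2, 2), (3, 60), (5, 15)] -> pick v3 -> 60
READ d @v2: history=[(4, 46), (6, 26)] -> no version <= 2 -> NONE
READ c @v3: history=[(1, 29), (2, 2), (3, 60), (5, 15)] -> pick v3 -> 60
READ b @v3: history=[] -> no version <= 3 -> NONE
READ e @v3: history=[] -> no version <= 3 -> NONE
READ c @v3: history=[(1, 29), (2, 2), (3, 60), (5, 15)] -> pick v3 -> 60
READ e @v6: history=[] -> no version <= 6 -> NONE
v7: WRITE d=58  (d history now [(4, 46), (6, 26), (7, 58)])
v8: WRITE a=57  (a history now [(8, 57)])
READ d @v5: history=[(4, 46), (6, 26), (7, 58)] -> pick v4 -> 46

Answer: 15
NONE
60
NONE
60
NONE
NONE
60
NONE
46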